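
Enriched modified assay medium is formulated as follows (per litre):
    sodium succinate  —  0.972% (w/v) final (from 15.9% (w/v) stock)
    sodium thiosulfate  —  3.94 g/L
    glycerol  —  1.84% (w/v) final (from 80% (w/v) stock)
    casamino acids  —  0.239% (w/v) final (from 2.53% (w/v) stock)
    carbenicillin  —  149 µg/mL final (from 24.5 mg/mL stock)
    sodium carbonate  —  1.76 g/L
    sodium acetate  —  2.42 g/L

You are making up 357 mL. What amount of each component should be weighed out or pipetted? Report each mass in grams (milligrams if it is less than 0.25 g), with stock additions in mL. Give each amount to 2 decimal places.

Target volume = 357 mL = 0.357 L.
sodium succinate: V = C2·V2/C1 = 0.972% ÷ 15.9% × 357 mL = 21.82 mL
sodium thiosulfate: 3.94 g/L × 0.357 L = 1.41 g
glycerol: V = C2·V2/C1 = 1.84% ÷ 80% × 357 mL = 8.21 mL
casamino acids: dilute stock: 0.239% ÷ 2.53% × 357 mL = 33.72 mL
carbenicillin: dilute stock: 149 µg/mL × 357 mL ÷ 24500 µg/mL = 2.17 mL
sodium carbonate: 1.76 g/L × 0.357 L = 0.63 g
sodium acetate: 2.42 g/L × 0.357 L = 0.86 g

sodium succinate 21.82 mL; sodium thiosulfate 1.41 g; glycerol 8.21 mL; casamino acids 33.72 mL; carbenicillin 2.17 mL; sodium carbonate 0.63 g; sodium acetate 0.86 g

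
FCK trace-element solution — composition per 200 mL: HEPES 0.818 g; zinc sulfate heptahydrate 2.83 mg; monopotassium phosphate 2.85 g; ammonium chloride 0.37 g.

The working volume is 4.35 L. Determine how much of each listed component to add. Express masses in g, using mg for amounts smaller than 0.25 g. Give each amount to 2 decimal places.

HEPES 17.79 g; zinc sulfate heptahydrate 61.55 mg; monopotassium phosphate 61.99 g; ammonium chloride 8.05 g

Ratio of target to recipe volume: 4350 / 200 = 21.75.
HEPES: 0.818 g × (4350 mL / 200 mL) = 17.79 g
zinc sulfate heptahydrate: 2.83 mg × (4350 mL / 200 mL) = 61.55 mg
monopotassium phosphate: 2.85 g × (4350 mL / 200 mL) = 61.99 g
ammonium chloride: 0.37 g × (4350 mL / 200 mL) = 8.05 g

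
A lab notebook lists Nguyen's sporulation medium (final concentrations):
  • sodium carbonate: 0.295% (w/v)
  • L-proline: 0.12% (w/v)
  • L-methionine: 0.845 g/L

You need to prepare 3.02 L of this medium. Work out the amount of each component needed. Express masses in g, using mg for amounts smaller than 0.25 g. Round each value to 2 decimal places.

Scale factor relative to 1 L: 3.02.
sodium carbonate: 0.295% w/v = 2.95 g/L → 2.95 × 3.02 L = 8.91 g
L-proline: 0.12 g per 100 mL × 3020 mL ÷ 100 = 3.62 g
L-methionine: 0.845 g/L × 3.02 L = 2.55 g

sodium carbonate 8.91 g; L-proline 3.62 g; L-methionine 2.55 g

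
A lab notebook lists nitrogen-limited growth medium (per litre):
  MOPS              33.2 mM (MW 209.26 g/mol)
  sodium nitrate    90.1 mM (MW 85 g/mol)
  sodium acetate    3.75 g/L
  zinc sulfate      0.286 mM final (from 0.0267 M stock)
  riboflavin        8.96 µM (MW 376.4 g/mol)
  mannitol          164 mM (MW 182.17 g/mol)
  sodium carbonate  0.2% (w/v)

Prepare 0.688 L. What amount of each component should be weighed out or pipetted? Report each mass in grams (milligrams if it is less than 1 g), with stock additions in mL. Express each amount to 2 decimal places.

MOPS 4.78 g; sodium nitrate 5.27 g; sodium acetate 2.58 g; zinc sulfate 7.37 mL; riboflavin 2.32 mg; mannitol 20.55 g; sodium carbonate 1.38 g

Working volume: 0.688 L.
MOPS: 33.2 mmol/L × 209.26 g/mol × 0.688 L ÷ 1000 = 4.78 g
sodium nitrate: 90.1 mmol/L × 85 g/mol × 0.688 L ÷ 1000 = 5.27 g
sodium acetate: 3.75 g/L × 0.688 L = 2.58 g
zinc sulfate: C1V1 = C2V2 → 0.286 mM × 688 mL ÷ 26.7 mM = 7.37 mL
riboflavin: 8.96 µmol/L × 376.4 g/mol × 0.688 L ÷ 1000 = 2.32 mg
mannitol: 164 mmol/L × 182.17 g/mol × 0.688 L ÷ 1000 = 20.55 g
sodium carbonate: 0.2 g per 100 mL × 688 mL ÷ 100 = 1.38 g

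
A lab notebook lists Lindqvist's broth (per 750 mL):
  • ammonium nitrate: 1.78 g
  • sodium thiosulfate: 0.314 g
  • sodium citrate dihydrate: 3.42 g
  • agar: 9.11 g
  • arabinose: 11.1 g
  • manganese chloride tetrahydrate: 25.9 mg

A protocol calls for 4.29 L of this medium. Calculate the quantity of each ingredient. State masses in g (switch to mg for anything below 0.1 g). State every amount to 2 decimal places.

ammonium nitrate 10.18 g; sodium thiosulfate 1.80 g; sodium citrate dihydrate 19.56 g; agar 52.11 g; arabinose 63.49 g; manganese chloride tetrahydrate 0.15 g

Scale factor = 4290 mL / 750 mL = 5.72.
ammonium nitrate: 1.78 g × (4290 mL / 750 mL) = 10.18 g
sodium thiosulfate: 0.314 g × (4290 mL / 750 mL) = 1.80 g
sodium citrate dihydrate: 3.42 g × (4290 mL / 750 mL) = 19.56 g
agar: 9.11 g × (4290 mL / 750 mL) = 52.11 g
arabinose: 11.1 g × (4290 mL / 750 mL) = 63.49 g
manganese chloride tetrahydrate: 25.9 mg × (4290 mL / 750 mL) = 148.148 mg = 0.15 g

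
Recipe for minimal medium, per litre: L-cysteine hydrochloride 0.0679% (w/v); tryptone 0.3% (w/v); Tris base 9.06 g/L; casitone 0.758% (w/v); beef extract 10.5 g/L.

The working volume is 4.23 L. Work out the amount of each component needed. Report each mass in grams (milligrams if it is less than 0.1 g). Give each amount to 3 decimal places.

Working volume: 4.23 L.
L-cysteine hydrochloride: 0.0679 g per 100 mL × 4230 mL ÷ 100 = 2.872 g
tryptone: 0.3 g per 100 mL × 4230 mL ÷ 100 = 12.690 g
Tris base: 9.06 g/L × 4.23 L = 38.324 g
casitone: 0.758% w/v = 7.58 g/L → 7.58 × 4.23 L = 32.063 g
beef extract: 10.5 g/L × 4.23 L = 44.415 g

L-cysteine hydrochloride 2.872 g; tryptone 12.690 g; Tris base 38.324 g; casitone 32.063 g; beef extract 44.415 g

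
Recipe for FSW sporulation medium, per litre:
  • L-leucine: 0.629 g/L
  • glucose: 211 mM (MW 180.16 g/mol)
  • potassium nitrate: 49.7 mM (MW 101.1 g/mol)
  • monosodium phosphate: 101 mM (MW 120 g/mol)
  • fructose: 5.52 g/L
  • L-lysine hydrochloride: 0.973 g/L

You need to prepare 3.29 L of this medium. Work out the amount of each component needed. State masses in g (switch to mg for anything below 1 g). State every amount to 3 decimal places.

Working volume: 3.29 L.
L-leucine: 0.629 g/L × 3.29 L = 2.069 g
glucose: 211 mmol/L × 180.16 g/mol × 3.29 L ÷ 1000 = 125.065 g
potassium nitrate: 49.7 mmol/L × 101.1 g/mol × 3.29 L ÷ 1000 = 16.531 g
monosodium phosphate: 101 mmol/L × 120 g/mol × 3.29 L ÷ 1000 = 39.875 g
fructose: 5.52 g/L × 3.29 L = 18.161 g
L-lysine hydrochloride: 0.973 g/L × 3.29 L = 3.201 g

L-leucine 2.069 g; glucose 125.065 g; potassium nitrate 16.531 g; monosodium phosphate 39.875 g; fructose 18.161 g; L-lysine hydrochloride 3.201 g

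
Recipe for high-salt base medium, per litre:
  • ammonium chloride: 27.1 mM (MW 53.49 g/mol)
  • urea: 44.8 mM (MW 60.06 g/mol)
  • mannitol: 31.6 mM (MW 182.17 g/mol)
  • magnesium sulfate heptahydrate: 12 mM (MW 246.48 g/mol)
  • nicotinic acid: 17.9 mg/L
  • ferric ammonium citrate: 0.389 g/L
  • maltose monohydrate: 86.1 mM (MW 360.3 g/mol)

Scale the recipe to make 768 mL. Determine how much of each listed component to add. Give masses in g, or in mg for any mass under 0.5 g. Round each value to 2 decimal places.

Working volume: 768 mL = 0.768 L.
ammonium chloride: 27.1 mmol/L × 53.49 g/mol × 0.768 L ÷ 1000 = 1.11 g
urea: 44.8 mmol/L × 60.06 g/mol × 0.768 L ÷ 1000 = 2.07 g
mannitol: 31.6 mmol/L × 182.17 g/mol × 0.768 L ÷ 1000 = 4.42 g
magnesium sulfate heptahydrate: 12 mmol/L × 246.48 g/mol × 0.768 L ÷ 1000 = 2.27 g
nicotinic acid: 17.9 mg/L × 0.768 L = 13.75 mg
ferric ammonium citrate: 0.389 g/L × 0.768 L = 0.298752 g = 298.75 mg
maltose monohydrate: 86.1 mmol/L × 360.3 g/mol × 0.768 L ÷ 1000 = 23.82 g

ammonium chloride 1.11 g; urea 2.07 g; mannitol 4.42 g; magnesium sulfate heptahydrate 2.27 g; nicotinic acid 13.75 mg; ferric ammonium citrate 298.75 mg; maltose monohydrate 23.82 g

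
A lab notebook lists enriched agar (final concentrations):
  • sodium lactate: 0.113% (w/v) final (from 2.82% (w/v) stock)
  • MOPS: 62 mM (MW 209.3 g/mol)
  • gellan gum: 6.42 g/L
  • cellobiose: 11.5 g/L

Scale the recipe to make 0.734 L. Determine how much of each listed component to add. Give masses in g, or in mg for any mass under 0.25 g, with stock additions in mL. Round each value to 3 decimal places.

sodium lactate 29.412 mL; MOPS 9.525 g; gellan gum 4.712 g; cellobiose 8.441 g

Scale factor relative to 1 L: 0.734.
sodium lactate: V = C2·V2/C1 = 0.113% ÷ 2.82% × 734 mL = 29.412 mL
MOPS: 62 mmol/L × 209.3 g/mol × 0.734 L ÷ 1000 = 9.525 g
gellan gum: 6.42 g/L × 0.734 L = 4.712 g
cellobiose: 11.5 g/L × 0.734 L = 8.441 g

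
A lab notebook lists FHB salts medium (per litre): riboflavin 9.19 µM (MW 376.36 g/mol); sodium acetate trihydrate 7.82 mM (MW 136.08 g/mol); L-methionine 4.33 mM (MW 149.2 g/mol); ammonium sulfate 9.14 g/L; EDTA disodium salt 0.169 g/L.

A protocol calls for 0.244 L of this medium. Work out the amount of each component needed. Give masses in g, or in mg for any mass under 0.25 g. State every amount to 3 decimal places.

riboflavin 0.844 mg; sodium acetate trihydrate 0.260 g; L-methionine 157.633 mg; ammonium sulfate 2.230 g; EDTA disodium salt 41.236 mg

Scale factor relative to 1 L: 0.244.
riboflavin: 9.19 µmol/L × 376.36 g/mol × 0.244 L ÷ 1000 = 0.844 mg
sodium acetate trihydrate: 7.82 mmol/L × 136.08 g/mol × 0.244 L ÷ 1000 = 0.260 g
L-methionine: 4.33 mmol/L × 149.2 mg/mmol × 0.244 L = 157.633 mg
ammonium sulfate: 9.14 g/L × 0.244 L = 2.230 g
EDTA disodium salt: 0.169 g/L × 0.244 L = 0.041236 g = 41.236 mg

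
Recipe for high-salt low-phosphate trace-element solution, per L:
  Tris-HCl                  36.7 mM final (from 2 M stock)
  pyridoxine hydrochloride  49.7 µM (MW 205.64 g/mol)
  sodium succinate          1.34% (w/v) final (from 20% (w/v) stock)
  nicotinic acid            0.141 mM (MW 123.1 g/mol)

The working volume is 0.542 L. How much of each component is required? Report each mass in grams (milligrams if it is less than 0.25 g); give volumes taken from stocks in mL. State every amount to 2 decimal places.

Tris-HCl 9.95 mL; pyridoxine hydrochloride 5.54 mg; sodium succinate 36.31 mL; nicotinic acid 9.41 mg

Working volume: 0.542 L.
Tris-HCl: dilute stock: 36.7 mM × 542 mL ÷ 2000 mM = 9.95 mL
pyridoxine hydrochloride: 49.7 µmol/L × 205.64 g/mol × 0.542 L ÷ 1000 = 5.54 mg
sodium succinate: V = C2·V2/C1 = 1.34% ÷ 20% × 542 mL = 36.31 mL
nicotinic acid: 0.141 mmol/L × 123.1 mg/mmol × 0.542 L = 9.41 mg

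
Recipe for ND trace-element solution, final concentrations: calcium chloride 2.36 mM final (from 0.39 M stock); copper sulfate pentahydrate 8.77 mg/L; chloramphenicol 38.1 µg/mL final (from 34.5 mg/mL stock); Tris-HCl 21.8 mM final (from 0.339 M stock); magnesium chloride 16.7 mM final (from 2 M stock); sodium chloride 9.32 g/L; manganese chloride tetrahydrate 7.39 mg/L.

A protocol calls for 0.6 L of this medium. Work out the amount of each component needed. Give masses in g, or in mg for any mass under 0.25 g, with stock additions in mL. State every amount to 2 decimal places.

Working volume: 0.6 L.
calcium chloride: C1V1 = C2V2 → 2.36 mM × 600 mL ÷ 390 mM = 3.63 mL
copper sulfate pentahydrate: 8.77 mg/L × 0.6 L = 5.26 mg
chloramphenicol: dilute stock: 38.1 µg/mL × 600 mL ÷ 34500 µg/mL = 0.66 mL
Tris-HCl: V = C2·V2/C1 = 21.8 mM × 600 mL ÷ 339 mM = 38.58 mL
magnesium chloride: V = C2·V2/C1 = 16.7 mM × 600 mL ÷ 2000 mM = 5.01 mL
sodium chloride: 9.32 g/L × 0.6 L = 5.59 g
manganese chloride tetrahydrate: 7.39 mg/L × 0.6 L = 4.43 mg

calcium chloride 3.63 mL; copper sulfate pentahydrate 5.26 mg; chloramphenicol 0.66 mL; Tris-HCl 38.58 mL; magnesium chloride 5.01 mL; sodium chloride 5.59 g; manganese chloride tetrahydrate 4.43 mg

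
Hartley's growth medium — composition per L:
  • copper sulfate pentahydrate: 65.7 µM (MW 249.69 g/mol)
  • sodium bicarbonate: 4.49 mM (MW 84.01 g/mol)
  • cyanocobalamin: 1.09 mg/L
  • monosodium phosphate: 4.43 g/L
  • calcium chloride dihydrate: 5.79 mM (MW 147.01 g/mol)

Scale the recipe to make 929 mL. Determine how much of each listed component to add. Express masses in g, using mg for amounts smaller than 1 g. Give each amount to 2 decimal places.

Working volume: 929 mL = 0.929 L.
copper sulfate pentahydrate: 65.7 µmol/L × 249.69 g/mol × 0.929 L ÷ 1000 = 15.24 mg
sodium bicarbonate: 4.49 mmol/L × 84.01 mg/mmol × 0.929 L = 350.42 mg
cyanocobalamin: 1.09 mg/L × 0.929 L = 1.01 mg
monosodium phosphate: 4.43 g/L × 0.929 L = 4.12 g
calcium chloride dihydrate: 5.79 mmol/L × 147.01 mg/mmol × 0.929 L = 790.75 mg

copper sulfate pentahydrate 15.24 mg; sodium bicarbonate 350.42 mg; cyanocobalamin 1.01 mg; monosodium phosphate 4.12 g; calcium chloride dihydrate 790.75 mg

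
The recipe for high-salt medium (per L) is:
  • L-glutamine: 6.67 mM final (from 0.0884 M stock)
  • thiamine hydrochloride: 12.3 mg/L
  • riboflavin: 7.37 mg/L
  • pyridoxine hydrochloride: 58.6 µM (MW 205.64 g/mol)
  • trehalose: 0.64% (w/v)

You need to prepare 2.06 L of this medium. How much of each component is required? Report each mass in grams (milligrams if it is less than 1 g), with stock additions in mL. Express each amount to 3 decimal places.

L-glutamine 155.432 mL; thiamine hydrochloride 25.338 mg; riboflavin 15.182 mg; pyridoxine hydrochloride 24.824 mg; trehalose 13.184 g

Working volume: 2.06 L.
L-glutamine: dilute stock: 6.67 mM × 2060 mL ÷ 88.4 mM = 155.432 mL
thiamine hydrochloride: 12.3 mg/L × 2.06 L = 25.338 mg
riboflavin: 7.37 mg/L × 2.06 L = 15.182 mg
pyridoxine hydrochloride: 58.6 µmol/L × 205.64 g/mol × 2.06 L ÷ 1000 = 24.824 mg
trehalose: 0.64 g per 100 mL × 2060 mL ÷ 100 = 13.184 g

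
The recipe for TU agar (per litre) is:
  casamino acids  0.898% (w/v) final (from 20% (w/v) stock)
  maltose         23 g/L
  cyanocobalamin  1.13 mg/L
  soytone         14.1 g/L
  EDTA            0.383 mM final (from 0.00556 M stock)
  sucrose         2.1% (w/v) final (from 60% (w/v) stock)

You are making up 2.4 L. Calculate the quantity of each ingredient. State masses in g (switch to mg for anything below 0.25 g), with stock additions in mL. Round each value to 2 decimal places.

Working volume: 2.4 L.
casamino acids: V = C2·V2/C1 = 0.898% ÷ 20% × 2400 mL = 107.76 mL
maltose: 23 g/L × 2.4 L = 55.20 g
cyanocobalamin: 1.13 mg/L × 2.4 L = 2.71 mg
soytone: 14.1 g/L × 2.4 L = 33.84 g
EDTA: dilute stock: 0.383 mM × 2400 mL ÷ 5.56 mM = 165.32 mL
sucrose: dilute stock: 2.1% ÷ 60% × 2400 mL = 84.00 mL

casamino acids 107.76 mL; maltose 55.20 g; cyanocobalamin 2.71 mg; soytone 33.84 g; EDTA 165.32 mL; sucrose 84.00 mL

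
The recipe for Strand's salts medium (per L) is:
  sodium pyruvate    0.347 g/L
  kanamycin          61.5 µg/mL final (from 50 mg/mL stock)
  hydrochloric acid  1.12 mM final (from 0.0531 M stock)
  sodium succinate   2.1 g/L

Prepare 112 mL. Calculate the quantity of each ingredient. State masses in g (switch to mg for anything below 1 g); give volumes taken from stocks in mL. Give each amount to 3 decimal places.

Scale factor relative to 1 L: 0.112.
sodium pyruvate: 0.347 g/L × 0.112 L = 0.038864 g = 38.864 mg
kanamycin: V = C2·V2/C1 = 61.5 µg/mL × 112 mL ÷ 50000 µg/mL = 0.138 mL
hydrochloric acid: V = C2·V2/C1 = 1.12 mM × 112 mL ÷ 53.1 mM = 2.362 mL
sodium succinate: 2.1 g/L × 0.112 L = 0.2352 g = 235.200 mg

sodium pyruvate 38.864 mg; kanamycin 0.138 mL; hydrochloric acid 2.362 mL; sodium succinate 235.200 mg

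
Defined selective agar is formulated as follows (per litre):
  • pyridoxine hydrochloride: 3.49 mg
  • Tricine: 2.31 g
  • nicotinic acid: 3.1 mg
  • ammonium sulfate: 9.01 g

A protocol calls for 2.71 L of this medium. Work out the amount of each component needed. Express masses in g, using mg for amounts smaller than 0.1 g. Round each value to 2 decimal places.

Ratio of target to recipe volume: 2710 / 1000 = 2.71.
pyridoxine hydrochloride: 3.49 mg × (2710 mL / 1000 mL) = 9.46 mg
Tricine: 2.31 g × (2710 mL / 1000 mL) = 6.26 g
nicotinic acid: 3.1 mg × (2710 mL / 1000 mL) = 8.40 mg
ammonium sulfate: 9.01 g × (2710 mL / 1000 mL) = 24.42 g

pyridoxine hydrochloride 9.46 mg; Tricine 6.26 g; nicotinic acid 8.40 mg; ammonium sulfate 24.42 g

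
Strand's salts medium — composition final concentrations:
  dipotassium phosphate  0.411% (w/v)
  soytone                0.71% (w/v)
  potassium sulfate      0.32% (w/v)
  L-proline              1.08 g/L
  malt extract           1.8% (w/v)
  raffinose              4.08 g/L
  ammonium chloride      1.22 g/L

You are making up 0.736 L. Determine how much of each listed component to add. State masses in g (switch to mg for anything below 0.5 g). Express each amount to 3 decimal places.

Scale factor relative to 1 L: 0.736.
dipotassium phosphate: 0.411% w/v = 4.11 g/L → 4.11 × 0.736 L = 3.025 g
soytone: 0.71% w/v = 7.1 g/L → 7.1 × 0.736 L = 5.226 g
potassium sulfate: 0.32% w/v = 3.2 g/L → 3.2 × 0.736 L = 2.355 g
L-proline: 1.08 g/L × 0.736 L = 0.795 g
malt extract: 1.8% w/v = 18 g/L → 18 × 0.736 L = 13.248 g
raffinose: 4.08 g/L × 0.736 L = 3.003 g
ammonium chloride: 1.22 g/L × 0.736 L = 0.898 g

dipotassium phosphate 3.025 g; soytone 5.226 g; potassium sulfate 2.355 g; L-proline 0.795 g; malt extract 13.248 g; raffinose 3.003 g; ammonium chloride 0.898 g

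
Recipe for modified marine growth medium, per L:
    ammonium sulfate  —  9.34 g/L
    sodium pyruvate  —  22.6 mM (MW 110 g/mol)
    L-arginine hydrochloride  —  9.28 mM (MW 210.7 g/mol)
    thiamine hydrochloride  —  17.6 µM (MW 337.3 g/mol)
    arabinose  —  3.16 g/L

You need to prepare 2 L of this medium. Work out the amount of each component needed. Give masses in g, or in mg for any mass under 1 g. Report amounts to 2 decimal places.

Scale factor relative to 1 L: 2.
ammonium sulfate: 9.34 g/L × 2 L = 18.68 g
sodium pyruvate: 22.6 mmol/L × 110 g/mol × 2 L ÷ 1000 = 4.97 g
L-arginine hydrochloride: 9.28 mmol/L × 210.7 g/mol × 2 L ÷ 1000 = 3.91 g
thiamine hydrochloride: 17.6 µmol/L × 337.3 g/mol × 2 L ÷ 1000 = 11.87 mg
arabinose: 3.16 g/L × 2 L = 6.32 g

ammonium sulfate 18.68 g; sodium pyruvate 4.97 g; L-arginine hydrochloride 3.91 g; thiamine hydrochloride 11.87 mg; arabinose 6.32 g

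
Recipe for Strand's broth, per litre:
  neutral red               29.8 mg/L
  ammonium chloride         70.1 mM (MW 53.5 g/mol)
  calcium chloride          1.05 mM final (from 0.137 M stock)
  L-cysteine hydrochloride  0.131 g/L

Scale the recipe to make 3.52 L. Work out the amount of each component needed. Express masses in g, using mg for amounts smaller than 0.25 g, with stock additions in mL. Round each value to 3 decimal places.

Working volume: 3.52 L.
neutral red: 29.8 mg/L × 3.52 L = 104.896 mg
ammonium chloride: 70.1 mmol/L × 53.5 g/mol × 3.52 L ÷ 1000 = 13.201 g
calcium chloride: C1V1 = C2V2 → 1.05 mM × 3520 mL ÷ 137 mM = 26.978 mL
L-cysteine hydrochloride: 0.131 g/L × 3.52 L = 0.461 g

neutral red 104.896 mg; ammonium chloride 13.201 g; calcium chloride 26.978 mL; L-cysteine hydrochloride 0.461 g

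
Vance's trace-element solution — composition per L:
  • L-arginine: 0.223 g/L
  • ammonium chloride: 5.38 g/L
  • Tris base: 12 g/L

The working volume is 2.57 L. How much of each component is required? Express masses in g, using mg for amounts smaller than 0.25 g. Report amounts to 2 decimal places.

L-arginine 0.57 g; ammonium chloride 13.83 g; Tris base 30.84 g

Working volume: 2.57 L.
L-arginine: 0.223 g/L × 2.57 L = 0.57 g
ammonium chloride: 5.38 g/L × 2.57 L = 13.83 g
Tris base: 12 g/L × 2.57 L = 30.84 g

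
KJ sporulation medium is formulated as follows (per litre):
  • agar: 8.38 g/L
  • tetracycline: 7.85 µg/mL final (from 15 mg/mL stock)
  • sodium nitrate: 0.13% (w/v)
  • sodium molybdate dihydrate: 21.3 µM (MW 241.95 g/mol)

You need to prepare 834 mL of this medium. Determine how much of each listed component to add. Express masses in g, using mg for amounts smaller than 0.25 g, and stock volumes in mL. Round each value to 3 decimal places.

agar 6.989 g; tetracycline 0.436 mL; sodium nitrate 1.084 g; sodium molybdate dihydrate 4.298 mg

Working volume: 834 mL = 0.834 L.
agar: 8.38 g/L × 0.834 L = 6.989 g
tetracycline: C1V1 = C2V2 → 7.85 µg/mL × 834 mL ÷ 15000 µg/mL = 0.436 mL
sodium nitrate: 0.13% w/v = 1.3 g/L → 1.3 × 0.834 L = 1.084 g
sodium molybdate dihydrate: 21.3 µmol/L × 241.95 g/mol × 0.834 L ÷ 1000 = 4.298 mg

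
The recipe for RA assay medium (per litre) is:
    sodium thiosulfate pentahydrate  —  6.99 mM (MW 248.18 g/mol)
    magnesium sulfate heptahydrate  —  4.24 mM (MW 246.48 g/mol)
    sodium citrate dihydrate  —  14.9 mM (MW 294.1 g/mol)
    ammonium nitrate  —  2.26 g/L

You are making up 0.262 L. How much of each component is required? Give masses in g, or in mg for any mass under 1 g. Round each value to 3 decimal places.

sodium thiosulfate pentahydrate 454.512 mg; magnesium sulfate heptahydrate 273.810 mg; sodium citrate dihydrate 1.148 g; ammonium nitrate 592.120 mg

Working volume: 0.262 L.
sodium thiosulfate pentahydrate: 6.99 mmol/L × 248.18 mg/mmol × 0.262 L = 454.512 mg
magnesium sulfate heptahydrate: 4.24 mmol/L × 246.48 mg/mmol × 0.262 L = 273.810 mg
sodium citrate dihydrate: 14.9 mmol/L × 294.1 g/mol × 0.262 L ÷ 1000 = 1.148 g
ammonium nitrate: 2.26 g/L × 0.262 L = 0.59212 g = 592.120 mg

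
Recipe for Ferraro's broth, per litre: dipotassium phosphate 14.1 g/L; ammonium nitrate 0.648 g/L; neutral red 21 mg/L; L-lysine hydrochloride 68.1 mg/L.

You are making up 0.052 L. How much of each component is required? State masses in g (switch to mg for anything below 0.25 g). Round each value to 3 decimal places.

Working volume: 0.052 L.
dipotassium phosphate: 14.1 g/L × 0.052 L = 0.733 g
ammonium nitrate: 0.648 g/L × 0.052 L = 0.033696 g = 33.696 mg
neutral red: 21 mg/L × 0.052 L = 1.092 mg
L-lysine hydrochloride: 68.1 mg/L × 0.052 L = 3.541 mg

dipotassium phosphate 0.733 g; ammonium nitrate 33.696 mg; neutral red 1.092 mg; L-lysine hydrochloride 3.541 mg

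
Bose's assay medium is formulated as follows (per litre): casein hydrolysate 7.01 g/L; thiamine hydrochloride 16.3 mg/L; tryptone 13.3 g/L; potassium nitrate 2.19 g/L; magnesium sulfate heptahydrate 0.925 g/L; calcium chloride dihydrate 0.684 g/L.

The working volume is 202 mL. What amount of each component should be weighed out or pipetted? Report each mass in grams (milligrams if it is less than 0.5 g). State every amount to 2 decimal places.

casein hydrolysate 1.42 g; thiamine hydrochloride 3.29 mg; tryptone 2.69 g; potassium nitrate 442.38 mg; magnesium sulfate heptahydrate 186.85 mg; calcium chloride dihydrate 138.17 mg

Scale factor relative to 1 L: 0.202.
casein hydrolysate: 7.01 g/L × 0.202 L = 1.42 g
thiamine hydrochloride: 16.3 mg/L × 0.202 L = 3.29 mg
tryptone: 13.3 g/L × 0.202 L = 2.69 g
potassium nitrate: 2.19 g/L × 0.202 L = 0.44238 g = 442.38 mg
magnesium sulfate heptahydrate: 0.925 g/L × 0.202 L = 0.18685 g = 186.85 mg
calcium chloride dihydrate: 0.684 g/L × 0.202 L = 0.138168 g = 138.17 mg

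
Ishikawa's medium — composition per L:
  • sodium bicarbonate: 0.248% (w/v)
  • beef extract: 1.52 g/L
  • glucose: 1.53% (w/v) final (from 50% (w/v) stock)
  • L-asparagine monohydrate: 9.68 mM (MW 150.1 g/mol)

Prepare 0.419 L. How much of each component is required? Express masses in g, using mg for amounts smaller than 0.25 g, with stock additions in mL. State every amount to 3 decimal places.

Working volume: 0.419 L.
sodium bicarbonate: 0.248 g per 100 mL × 419 mL ÷ 100 = 1.039 g
beef extract: 1.52 g/L × 0.419 L = 0.637 g
glucose: dilute stock: 1.53% ÷ 50% × 419 mL = 12.821 mL
L-asparagine monohydrate: 9.68 mmol/L × 150.1 g/mol × 0.419 L ÷ 1000 = 0.609 g

sodium bicarbonate 1.039 g; beef extract 0.637 g; glucose 12.821 mL; L-asparagine monohydrate 0.609 g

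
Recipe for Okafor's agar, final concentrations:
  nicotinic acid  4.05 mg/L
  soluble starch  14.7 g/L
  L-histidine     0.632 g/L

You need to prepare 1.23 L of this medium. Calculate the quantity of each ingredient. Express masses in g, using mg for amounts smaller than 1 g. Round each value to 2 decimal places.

Working volume: 1.23 L.
nicotinic acid: 4.05 mg/L × 1.23 L = 4.98 mg
soluble starch: 14.7 g/L × 1.23 L = 18.08 g
L-histidine: 0.632 g/L × 1.23 L = 0.77736 g = 777.36 mg

nicotinic acid 4.98 mg; soluble starch 18.08 g; L-histidine 777.36 mg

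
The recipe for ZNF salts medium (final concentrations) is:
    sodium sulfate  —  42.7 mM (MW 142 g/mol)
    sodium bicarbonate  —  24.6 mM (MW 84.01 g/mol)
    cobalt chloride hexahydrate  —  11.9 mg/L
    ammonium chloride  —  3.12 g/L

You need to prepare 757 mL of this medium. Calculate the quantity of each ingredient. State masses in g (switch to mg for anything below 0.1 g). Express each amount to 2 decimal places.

sodium sulfate 4.59 g; sodium bicarbonate 1.56 g; cobalt chloride hexahydrate 9.01 mg; ammonium chloride 2.36 g

Target volume = 757 mL = 0.757 L.
sodium sulfate: 42.7 mmol/L × 142 g/mol × 0.757 L ÷ 1000 = 4.59 g
sodium bicarbonate: 24.6 mmol/L × 84.01 g/mol × 0.757 L ÷ 1000 = 1.56 g
cobalt chloride hexahydrate: 11.9 mg/L × 0.757 L = 9.01 mg
ammonium chloride: 3.12 g/L × 0.757 L = 2.36 g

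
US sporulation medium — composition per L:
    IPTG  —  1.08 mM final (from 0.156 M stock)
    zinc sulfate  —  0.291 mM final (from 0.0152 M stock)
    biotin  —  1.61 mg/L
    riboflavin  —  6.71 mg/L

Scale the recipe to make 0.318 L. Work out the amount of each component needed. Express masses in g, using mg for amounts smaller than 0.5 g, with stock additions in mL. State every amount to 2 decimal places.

Scale factor relative to 1 L: 0.318.
IPTG: V = C2·V2/C1 = 1.08 mM × 318 mL ÷ 156 mM = 2.20 mL
zinc sulfate: C1V1 = C2V2 → 0.291 mM × 318 mL ÷ 15.2 mM = 6.09 mL
biotin: 1.61 mg/L × 0.318 L = 0.51 mg
riboflavin: 6.71 mg/L × 0.318 L = 2.13 mg

IPTG 2.20 mL; zinc sulfate 6.09 mL; biotin 0.51 mg; riboflavin 2.13 mg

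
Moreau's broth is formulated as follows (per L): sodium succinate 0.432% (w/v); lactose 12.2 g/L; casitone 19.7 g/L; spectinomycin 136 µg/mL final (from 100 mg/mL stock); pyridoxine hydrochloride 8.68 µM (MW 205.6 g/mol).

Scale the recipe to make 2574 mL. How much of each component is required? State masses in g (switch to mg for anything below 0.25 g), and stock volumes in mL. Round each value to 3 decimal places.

sodium succinate 11.120 g; lactose 31.403 g; casitone 50.708 g; spectinomycin 3.501 mL; pyridoxine hydrochloride 4.594 mg

Scale factor relative to 1 L: 2.574.
sodium succinate: 0.432% w/v = 4.32 g/L → 4.32 × 2.574 L = 11.120 g
lactose: 12.2 g/L × 2.574 L = 31.403 g
casitone: 19.7 g/L × 2.574 L = 50.708 g
spectinomycin: V = C2·V2/C1 = 136 µg/mL × 2574 mL ÷ 100000 µg/mL = 3.501 mL
pyridoxine hydrochloride: 8.68 µmol/L × 205.6 g/mol × 2.574 L ÷ 1000 = 4.594 mg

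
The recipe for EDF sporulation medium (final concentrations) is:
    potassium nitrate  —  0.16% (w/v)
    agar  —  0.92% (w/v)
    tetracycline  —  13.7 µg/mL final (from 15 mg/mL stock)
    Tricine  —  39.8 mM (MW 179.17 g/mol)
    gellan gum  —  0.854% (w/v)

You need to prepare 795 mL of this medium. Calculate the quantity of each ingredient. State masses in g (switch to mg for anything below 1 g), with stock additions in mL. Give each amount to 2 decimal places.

potassium nitrate 1.27 g; agar 7.31 g; tetracycline 0.73 mL; Tricine 5.67 g; gellan gum 6.79 g

Target volume = 795 mL = 0.795 L.
potassium nitrate: 0.16 g per 100 mL × 795 mL ÷ 100 = 1.27 g
agar: 0.92 g per 100 mL × 795 mL ÷ 100 = 7.31 g
tetracycline: V = C2·V2/C1 = 13.7 µg/mL × 795 mL ÷ 15000 µg/mL = 0.73 mL
Tricine: 39.8 mmol/L × 179.17 g/mol × 0.795 L ÷ 1000 = 5.67 g
gellan gum: 0.854 g per 100 mL × 795 mL ÷ 100 = 6.79 g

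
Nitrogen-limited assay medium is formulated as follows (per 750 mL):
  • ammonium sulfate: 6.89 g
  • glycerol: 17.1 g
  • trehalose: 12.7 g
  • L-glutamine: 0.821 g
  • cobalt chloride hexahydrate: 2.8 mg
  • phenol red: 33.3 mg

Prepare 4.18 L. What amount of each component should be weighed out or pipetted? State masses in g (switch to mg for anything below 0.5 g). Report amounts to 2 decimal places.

Ratio of target to recipe volume: 4180 / 750 = 5.57333.
ammonium sulfate: 6.89 g × (4180 mL / 750 mL) = 38.40 g
glycerol: 17.1 g × (4180 mL / 750 mL) = 95.30 g
trehalose: 12.7 g × (4180 mL / 750 mL) = 70.78 g
L-glutamine: 0.821 g × (4180 mL / 750 mL) = 4.58 g
cobalt chloride hexahydrate: 2.8 mg × (4180 mL / 750 mL) = 15.61 mg
phenol red: 33.3 mg × (4180 mL / 750 mL) = 185.59 mg

ammonium sulfate 38.40 g; glycerol 95.30 g; trehalose 70.78 g; L-glutamine 4.58 g; cobalt chloride hexahydrate 15.61 mg; phenol red 185.59 mg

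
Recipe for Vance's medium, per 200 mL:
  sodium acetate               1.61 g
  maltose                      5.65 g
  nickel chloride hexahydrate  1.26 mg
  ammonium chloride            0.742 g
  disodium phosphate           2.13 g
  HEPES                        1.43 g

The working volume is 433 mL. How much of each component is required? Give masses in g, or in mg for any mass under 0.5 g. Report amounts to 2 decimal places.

Ratio of target to recipe volume: 433 / 200 = 2.165.
sodium acetate: 1.61 g × (433 mL / 200 mL) = 3.49 g
maltose: 5.65 g × (433 mL / 200 mL) = 12.23 g
nickel chloride hexahydrate: 1.26 mg × (433 mL / 200 mL) = 2.73 mg
ammonium chloride: 0.742 g × (433 mL / 200 mL) = 1.61 g
disodium phosphate: 2.13 g × (433 mL / 200 mL) = 4.61 g
HEPES: 1.43 g × (433 mL / 200 mL) = 3.10 g

sodium acetate 3.49 g; maltose 12.23 g; nickel chloride hexahydrate 2.73 mg; ammonium chloride 1.61 g; disodium phosphate 4.61 g; HEPES 3.10 g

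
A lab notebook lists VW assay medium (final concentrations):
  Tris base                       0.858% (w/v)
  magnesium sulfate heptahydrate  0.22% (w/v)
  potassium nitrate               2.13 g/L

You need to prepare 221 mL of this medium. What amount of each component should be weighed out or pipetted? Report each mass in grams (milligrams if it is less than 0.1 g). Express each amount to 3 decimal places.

Working volume: 221 mL = 0.221 L.
Tris base: 0.858% w/v = 8.58 g/L → 8.58 × 0.221 L = 1.896 g
magnesium sulfate heptahydrate: 0.22 g per 100 mL × 221 mL ÷ 100 = 0.486 g
potassium nitrate: 2.13 g/L × 0.221 L = 0.471 g

Tris base 1.896 g; magnesium sulfate heptahydrate 0.486 g; potassium nitrate 0.471 g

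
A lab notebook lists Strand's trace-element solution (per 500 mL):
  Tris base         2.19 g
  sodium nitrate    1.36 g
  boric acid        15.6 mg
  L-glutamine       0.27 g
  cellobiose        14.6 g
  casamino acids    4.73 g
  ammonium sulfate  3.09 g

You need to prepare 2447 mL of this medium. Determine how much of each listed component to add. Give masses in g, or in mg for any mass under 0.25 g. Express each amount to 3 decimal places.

Scale factor = 2447 mL / 500 mL = 4.894.
Tris base: 2.19 g × (2447 mL / 500 mL) = 10.718 g
sodium nitrate: 1.36 g × (2447 mL / 500 mL) = 6.656 g
boric acid: 15.6 mg × (2447 mL / 500 mL) = 76.346 mg
L-glutamine: 0.27 g × (2447 mL / 500 mL) = 1.321 g
cellobiose: 14.6 g × (2447 mL / 500 mL) = 71.452 g
casamino acids: 4.73 g × (2447 mL / 500 mL) = 23.149 g
ammonium sulfate: 3.09 g × (2447 mL / 500 mL) = 15.122 g

Tris base 10.718 g; sodium nitrate 6.656 g; boric acid 76.346 mg; L-glutamine 1.321 g; cellobiose 71.452 g; casamino acids 23.149 g; ammonium sulfate 15.122 g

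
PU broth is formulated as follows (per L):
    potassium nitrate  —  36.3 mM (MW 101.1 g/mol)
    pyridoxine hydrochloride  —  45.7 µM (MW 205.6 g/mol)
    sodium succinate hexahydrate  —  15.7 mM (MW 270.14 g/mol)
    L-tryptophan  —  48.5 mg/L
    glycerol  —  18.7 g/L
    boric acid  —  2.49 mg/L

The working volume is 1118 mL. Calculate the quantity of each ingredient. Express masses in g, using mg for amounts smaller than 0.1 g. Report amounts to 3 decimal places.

Working volume: 1118 mL = 1.118 L.
potassium nitrate: 36.3 mmol/L × 101.1 g/mol × 1.118 L ÷ 1000 = 4.103 g
pyridoxine hydrochloride: 45.7 µmol/L × 205.6 g/mol × 1.118 L ÷ 1000 = 10.505 mg
sodium succinate hexahydrate: 15.7 mmol/L × 270.14 g/mol × 1.118 L ÷ 1000 = 4.742 g
L-tryptophan: 48.5 mg/L × 1.118 L = 54.223 mg
glycerol: 18.7 g/L × 1.118 L = 20.907 g
boric acid: 2.49 mg/L × 1.118 L = 2.784 mg

potassium nitrate 4.103 g; pyridoxine hydrochloride 10.505 mg; sodium succinate hexahydrate 4.742 g; L-tryptophan 54.223 mg; glycerol 20.907 g; boric acid 2.784 mg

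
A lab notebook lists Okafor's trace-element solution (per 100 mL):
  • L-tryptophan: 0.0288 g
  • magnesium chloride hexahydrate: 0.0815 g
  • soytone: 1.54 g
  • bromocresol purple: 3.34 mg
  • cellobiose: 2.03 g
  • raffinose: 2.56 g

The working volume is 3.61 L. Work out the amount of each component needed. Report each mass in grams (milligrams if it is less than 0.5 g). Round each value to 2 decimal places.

Ratio of target to recipe volume: 3610 / 100 = 36.1.
L-tryptophan: 0.0288 g × (3610 mL / 100 mL) = 1.04 g
magnesium chloride hexahydrate: 0.0815 g × (3610 mL / 100 mL) = 2.94 g
soytone: 1.54 g × (3610 mL / 100 mL) = 55.59 g
bromocresol purple: 3.34 mg × (3610 mL / 100 mL) = 120.57 mg
cellobiose: 2.03 g × (3610 mL / 100 mL) = 73.28 g
raffinose: 2.56 g × (3610 mL / 100 mL) = 92.42 g

L-tryptophan 1.04 g; magnesium chloride hexahydrate 2.94 g; soytone 55.59 g; bromocresol purple 120.57 mg; cellobiose 73.28 g; raffinose 92.42 g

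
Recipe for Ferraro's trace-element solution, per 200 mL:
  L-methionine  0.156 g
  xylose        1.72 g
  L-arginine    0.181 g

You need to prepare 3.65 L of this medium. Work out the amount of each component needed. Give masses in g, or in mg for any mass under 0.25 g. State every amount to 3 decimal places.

Ratio of target to recipe volume: 3650 / 200 = 18.25.
L-methionine: 0.156 g × (3650 mL / 200 mL) = 2.847 g
xylose: 1.72 g × (3650 mL / 200 mL) = 31.390 g
L-arginine: 0.181 g × (3650 mL / 200 mL) = 3.303 g

L-methionine 2.847 g; xylose 31.390 g; L-arginine 3.303 g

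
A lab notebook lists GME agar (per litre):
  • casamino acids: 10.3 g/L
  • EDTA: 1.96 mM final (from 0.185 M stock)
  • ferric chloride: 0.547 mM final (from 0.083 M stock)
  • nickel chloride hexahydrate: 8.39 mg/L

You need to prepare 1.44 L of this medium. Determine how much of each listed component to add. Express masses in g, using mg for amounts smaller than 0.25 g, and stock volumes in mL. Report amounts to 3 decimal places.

Scale factor relative to 1 L: 1.44.
casamino acids: 10.3 g/L × 1.44 L = 14.832 g
EDTA: V = C2·V2/C1 = 1.96 mM × 1440 mL ÷ 185 mM = 15.256 mL
ferric chloride: V = C2·V2/C1 = 0.547 mM × 1440 mL ÷ 83 mM = 9.490 mL
nickel chloride hexahydrate: 8.39 mg/L × 1.44 L = 12.082 mg

casamino acids 14.832 g; EDTA 15.256 mL; ferric chloride 9.490 mL; nickel chloride hexahydrate 12.082 mg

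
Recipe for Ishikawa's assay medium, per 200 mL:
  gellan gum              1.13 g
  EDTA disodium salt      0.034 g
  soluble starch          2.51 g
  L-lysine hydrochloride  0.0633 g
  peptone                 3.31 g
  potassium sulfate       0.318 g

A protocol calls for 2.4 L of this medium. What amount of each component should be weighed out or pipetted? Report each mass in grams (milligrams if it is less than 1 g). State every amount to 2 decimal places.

Ratio of target to recipe volume: 2400 / 200 = 12.
gellan gum: 1.13 g × (2400 mL / 200 mL) = 13.56 g
EDTA disodium salt: 0.034 g × (2400 mL / 200 mL) = 0.408 g = 408.00 mg
soluble starch: 2.51 g × (2400 mL / 200 mL) = 30.12 g
L-lysine hydrochloride: 0.0633 g × (2400 mL / 200 mL) = 0.7596 g = 759.60 mg
peptone: 3.31 g × (2400 mL / 200 mL) = 39.72 g
potassium sulfate: 0.318 g × (2400 mL / 200 mL) = 3.82 g

gellan gum 13.56 g; EDTA disodium salt 408.00 mg; soluble starch 30.12 g; L-lysine hydrochloride 759.60 mg; peptone 39.72 g; potassium sulfate 3.82 g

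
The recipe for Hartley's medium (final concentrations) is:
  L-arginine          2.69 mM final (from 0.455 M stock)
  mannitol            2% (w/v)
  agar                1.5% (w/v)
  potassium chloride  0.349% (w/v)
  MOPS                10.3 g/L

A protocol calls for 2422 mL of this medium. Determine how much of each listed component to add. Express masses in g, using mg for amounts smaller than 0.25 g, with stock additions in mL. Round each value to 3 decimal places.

Working volume: 2422 mL = 2.422 L.
L-arginine: dilute stock: 2.69 mM × 2422 mL ÷ 455 mM = 14.319 mL
mannitol: 2 g per 100 mL × 2422 mL ÷ 100 = 48.440 g
agar: 1.5 g per 100 mL × 2422 mL ÷ 100 = 36.330 g
potassium chloride: 0.349% w/v = 3.49 g/L → 3.49 × 2.422 L = 8.453 g
MOPS: 10.3 g/L × 2.422 L = 24.947 g

L-arginine 14.319 mL; mannitol 48.440 g; agar 36.330 g; potassium chloride 8.453 g; MOPS 24.947 g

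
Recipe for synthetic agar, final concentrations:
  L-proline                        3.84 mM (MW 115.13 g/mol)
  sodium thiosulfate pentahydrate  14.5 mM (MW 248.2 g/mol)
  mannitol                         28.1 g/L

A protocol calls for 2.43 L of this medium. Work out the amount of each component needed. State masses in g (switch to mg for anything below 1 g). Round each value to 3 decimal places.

Working volume: 2.43 L.
L-proline: 3.84 mmol/L × 115.13 g/mol × 2.43 L ÷ 1000 = 1.074 g
sodium thiosulfate pentahydrate: 14.5 mmol/L × 248.2 g/mol × 2.43 L ÷ 1000 = 8.745 g
mannitol: 28.1 g/L × 2.43 L = 68.283 g

L-proline 1.074 g; sodium thiosulfate pentahydrate 8.745 g; mannitol 68.283 g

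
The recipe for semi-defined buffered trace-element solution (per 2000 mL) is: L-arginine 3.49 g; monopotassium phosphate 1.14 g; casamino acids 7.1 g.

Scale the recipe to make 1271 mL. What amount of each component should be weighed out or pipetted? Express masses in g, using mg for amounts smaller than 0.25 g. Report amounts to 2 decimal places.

Ratio of target to recipe volume: 1271 / 2000 = 0.6355.
L-arginine: 3.49 g × (1271 mL / 2000 mL) = 2.22 g
monopotassium phosphate: 1.14 g × (1271 mL / 2000 mL) = 0.72 g
casamino acids: 7.1 g × (1271 mL / 2000 mL) = 4.51 g

L-arginine 2.22 g; monopotassium phosphate 0.72 g; casamino acids 4.51 g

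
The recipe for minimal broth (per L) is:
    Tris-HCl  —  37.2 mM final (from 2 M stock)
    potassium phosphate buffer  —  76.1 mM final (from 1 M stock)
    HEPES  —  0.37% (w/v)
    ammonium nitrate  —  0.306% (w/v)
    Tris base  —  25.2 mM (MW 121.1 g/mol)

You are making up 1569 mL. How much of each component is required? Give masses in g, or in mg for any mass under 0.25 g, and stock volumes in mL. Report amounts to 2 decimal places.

Working volume: 1569 mL = 1.569 L.
Tris-HCl: C1V1 = C2V2 → 37.2 mM × 1569 mL ÷ 2000 mM = 29.18 mL
potassium phosphate buffer: dilute stock: 76.1 mM × 1569 mL ÷ 1000 mM = 119.40 mL
HEPES: 0.37% w/v = 3.7 g/L → 3.7 × 1.569 L = 5.81 g
ammonium nitrate: 0.306% w/v = 3.06 g/L → 3.06 × 1.569 L = 4.80 g
Tris base: 25.2 mmol/L × 121.1 g/mol × 1.569 L ÷ 1000 = 4.79 g

Tris-HCl 29.18 mL; potassium phosphate buffer 119.40 mL; HEPES 5.81 g; ammonium nitrate 4.80 g; Tris base 4.79 g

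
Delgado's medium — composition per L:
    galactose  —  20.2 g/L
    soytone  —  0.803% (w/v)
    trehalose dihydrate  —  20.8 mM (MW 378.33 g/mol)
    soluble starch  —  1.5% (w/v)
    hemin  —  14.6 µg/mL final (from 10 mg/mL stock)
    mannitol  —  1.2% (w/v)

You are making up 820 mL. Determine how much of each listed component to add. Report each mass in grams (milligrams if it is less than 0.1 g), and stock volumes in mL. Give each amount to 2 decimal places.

galactose 16.56 g; soytone 6.58 g; trehalose dihydrate 6.45 g; soluble starch 12.30 g; hemin 1.20 mL; mannitol 9.84 g

Target volume = 820 mL = 0.82 L.
galactose: 20.2 g/L × 0.82 L = 16.56 g
soytone: 0.803% w/v = 8.03 g/L → 8.03 × 0.82 L = 6.58 g
trehalose dihydrate: 20.8 mmol/L × 378.33 g/mol × 0.82 L ÷ 1000 = 6.45 g
soluble starch: 1.5 g per 100 mL × 820 mL ÷ 100 = 12.30 g
hemin: C1V1 = C2V2 → 14.6 µg/mL × 820 mL ÷ 10000 µg/mL = 1.20 mL
mannitol: 1.2 g per 100 mL × 820 mL ÷ 100 = 9.84 g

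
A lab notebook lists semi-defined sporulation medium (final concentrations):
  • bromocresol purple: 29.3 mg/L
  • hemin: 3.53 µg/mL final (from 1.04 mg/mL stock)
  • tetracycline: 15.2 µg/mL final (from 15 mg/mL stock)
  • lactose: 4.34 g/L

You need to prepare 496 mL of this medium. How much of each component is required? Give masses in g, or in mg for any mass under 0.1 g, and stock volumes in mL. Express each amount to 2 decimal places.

bromocresol purple 14.53 mg; hemin 1.68 mL; tetracycline 0.50 mL; lactose 2.15 g

Working volume: 496 mL = 0.496 L.
bromocresol purple: 29.3 mg/L × 0.496 L = 14.53 mg
hemin: V = C2·V2/C1 = 3.53 µg/mL × 496 mL ÷ 1040 µg/mL = 1.68 mL
tetracycline: V = C2·V2/C1 = 15.2 µg/mL × 496 mL ÷ 15000 µg/mL = 0.50 mL
lactose: 4.34 g/L × 0.496 L = 2.15 g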